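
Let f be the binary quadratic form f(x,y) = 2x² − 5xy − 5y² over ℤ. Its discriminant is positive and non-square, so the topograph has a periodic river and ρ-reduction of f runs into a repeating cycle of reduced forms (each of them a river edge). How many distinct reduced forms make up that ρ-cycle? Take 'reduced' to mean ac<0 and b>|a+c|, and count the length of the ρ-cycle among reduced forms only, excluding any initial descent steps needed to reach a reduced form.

D = 65, ⌊√D⌋ = 8
descent: ρ → (-5,5,2)  [lands on river]
river: ρ → (2,7,-2)
river: ρ → (-2,5,5)
river: ρ → (5,5,-2)
river: ρ → (-2,7,2)
river: ρ → (2,5,-5)
ρ-cycle length = 6 (tail of 1 descent step not counted)

6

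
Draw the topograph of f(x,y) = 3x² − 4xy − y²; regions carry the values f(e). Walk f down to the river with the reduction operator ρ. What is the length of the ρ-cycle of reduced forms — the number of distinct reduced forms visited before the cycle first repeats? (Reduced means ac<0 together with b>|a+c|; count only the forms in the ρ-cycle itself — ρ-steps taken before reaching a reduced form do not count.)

D = 28, ⌊√D⌋ = 5
descent: ρ → (-1,4,3)  [lands on river]
river: ρ → (3,2,-2)
river: ρ → (-2,2,3)
river: ρ → (3,4,-1)
ρ-cycle length = 4 (tail of 1 descent step not counted)

4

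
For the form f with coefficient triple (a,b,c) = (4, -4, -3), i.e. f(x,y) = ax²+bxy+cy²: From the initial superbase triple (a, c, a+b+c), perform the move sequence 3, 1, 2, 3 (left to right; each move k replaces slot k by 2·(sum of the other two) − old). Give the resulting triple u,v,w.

start (4,-3,-3) = (f(1,0),f(0,1),f(1,1))
replace slot 3: 2·(4+(-3)) − (-3) = 5 → (4,-3,5)
replace slot 1: 2·((-3)+5) − 4 = 0 → (0,-3,5)
replace slot 2: 2·(0+5) − (-3) = 13 → (0,13,5)
replace slot 3: 2·(0+13) − 5 = 21 → (0,13,21)

0,13,21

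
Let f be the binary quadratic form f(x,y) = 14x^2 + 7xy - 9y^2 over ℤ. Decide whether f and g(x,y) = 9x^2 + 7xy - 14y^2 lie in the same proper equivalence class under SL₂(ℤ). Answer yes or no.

D₁ = 553, D₂ = 553
river cycle of f (length 26): (-9, 11, 12), (12, 13, -8), (-8, 19, 6), (6, 17, -11), (-11, 5, 12), (12, 19, -4), (-4, 21, 7), (7, 21, -4), (-4, 19, 12), (12, 5, -11), … (16 more)
river cycle of g (length 26): (-14, 21, 2), (2, 23, -3), (-3, 19, 16), (16, 13, -6), (-6, 23, 1), (1, 23, -6), (-6, 13, 16), (16, 19, -3), (-3, 23, 2), (2, 21, -14), … (16 more)
cycles differ ⇒ inequivalent

no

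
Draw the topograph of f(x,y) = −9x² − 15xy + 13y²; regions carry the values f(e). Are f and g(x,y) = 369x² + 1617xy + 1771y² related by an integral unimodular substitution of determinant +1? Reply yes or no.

D₁ = 693, D₂ = 693
river cycle of f (length 6): (13, 15, -9), (-9, 21, 7), (7, 21, -9), (-9, 15, 13), (13, 11, -11), (-11, 11, 13)
river cycle of g (length 6): (13, 15, -9), (-9, 21, 7), (7, 21, -9), (-9, 15, 13), (13, 11, -11), (-11, 11, 13)
cycles coincide ⇒ equivalent

yes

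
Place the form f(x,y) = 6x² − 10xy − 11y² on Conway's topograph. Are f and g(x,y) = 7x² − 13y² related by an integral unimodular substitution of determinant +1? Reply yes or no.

D₁ = 364, D₂ = 364
river cycle of f (length 8): (-11, 10, 6), (6, 14, -7), (-7, 14, 6), (6, 10, -11), (-11, 12, 5), (5, 18, -2), (-2, 18, 5), (5, 12, -11)
river cycle of g (length 8): (7, 14, -6), (-6, 10, 11), (11, 12, -5), (-5, 18, 2), (2, 18, -5), (-5, 12, 11), (11, 10, -6), (-6, 14, 7)
cycles differ ⇒ inequivalent

no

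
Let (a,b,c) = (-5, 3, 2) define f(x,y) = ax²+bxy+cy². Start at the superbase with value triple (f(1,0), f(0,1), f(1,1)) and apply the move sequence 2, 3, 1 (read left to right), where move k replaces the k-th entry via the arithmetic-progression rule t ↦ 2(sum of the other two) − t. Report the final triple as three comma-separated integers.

start (-5,2,0) = (f(1,0),f(0,1),f(1,1))
replace slot 2: 2·((-5)+0) − 2 = -12 → (-5,-12,0)
replace slot 3: 2·((-5)+(-12)) − 0 = -34 → (-5,-12,-34)
replace slot 1: 2·((-12)+(-34)) − (-5) = -87 → (-87,-12,-34)

-87,-12,-34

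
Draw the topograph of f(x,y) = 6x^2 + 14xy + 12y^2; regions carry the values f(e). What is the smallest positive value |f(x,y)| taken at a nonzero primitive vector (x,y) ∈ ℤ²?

translate: b→2 (≡14 mod 12), so (6,14,12)→(6,2,4)
flip: (6,2,4)→(4,-2,6)
reduced (well bottom): (4,-2,6) with a≤c, −a<b≤a
well minimum = a = 4

4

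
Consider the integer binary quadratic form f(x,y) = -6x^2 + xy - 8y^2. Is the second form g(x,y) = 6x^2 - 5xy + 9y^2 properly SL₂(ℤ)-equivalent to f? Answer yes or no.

D₁ = -191, D₂ = -191
f is negative-definite; reduce −f:
−f: reduced (well bottom): (6,-1,8) with a≤c, −a<b≤a
flip sign back: reduced form of f is (-6,1,-8)
g: reduced (well bottom): (6,-5,9) with a≤c, −a<b≤a
reduced forms (-6, 1, -8) vs (6, -5, 9) ⇒ inequivalent

no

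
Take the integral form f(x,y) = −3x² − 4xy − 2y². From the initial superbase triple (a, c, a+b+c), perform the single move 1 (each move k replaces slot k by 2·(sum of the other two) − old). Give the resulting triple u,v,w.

start (-3,-2,-9) = (f(1,0),f(0,1),f(1,1))
replace slot 1: 2·((-2)+(-9)) − (-3) = -19 → (-19,-2,-9)

-19,-2,-9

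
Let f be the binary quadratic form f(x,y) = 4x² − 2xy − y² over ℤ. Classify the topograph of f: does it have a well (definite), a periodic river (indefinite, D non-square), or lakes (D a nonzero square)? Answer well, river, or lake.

D = b²−4ac = (-2)² − 4·4·(-1) = 20
D > 0 non-square ⇒ indefinite ⇒ periodic river

river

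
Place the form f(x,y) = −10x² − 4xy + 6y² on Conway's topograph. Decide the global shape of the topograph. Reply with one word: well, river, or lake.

D = b²−4ac = (-4)² − 4·(-10)·6 = 256
D = 16² is a perfect square ⇒ form factors over ℤ ⇒ lakes

lake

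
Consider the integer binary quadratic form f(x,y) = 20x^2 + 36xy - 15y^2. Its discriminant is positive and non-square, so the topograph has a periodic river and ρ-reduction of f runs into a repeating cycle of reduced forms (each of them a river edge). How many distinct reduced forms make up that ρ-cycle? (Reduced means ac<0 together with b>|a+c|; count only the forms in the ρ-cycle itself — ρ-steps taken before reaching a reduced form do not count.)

D = 2496, ⌊√D⌋ = 49
river: ρ → (-15,24,32)
river: ρ → (32,40,-7)
river: ρ → (-7,44,20)
river: ρ → (20,36,-15)
ρ-cycle length = 4 (tail of 0 descent steps not counted)

4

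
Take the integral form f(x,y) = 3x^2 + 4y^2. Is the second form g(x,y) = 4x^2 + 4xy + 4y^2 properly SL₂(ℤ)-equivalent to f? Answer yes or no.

D₁ = -48, D₂ = -48
f: reduced (well bottom): (3,0,4) with a≤c, −a<b≤a
g: reduced (well bottom): (4,4,4) with a≤c, −a<b≤a
reduced forms (3, 0, 4) vs (4, 4, 4) ⇒ inequivalent

no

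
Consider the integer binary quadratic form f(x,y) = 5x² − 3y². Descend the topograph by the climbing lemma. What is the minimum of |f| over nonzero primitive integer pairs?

descent: ρ → (-3,6,2)  [lands on river]
river: ρ → (2,6,-3)
closes: descent 1, river 2
min |a| on river = 2

2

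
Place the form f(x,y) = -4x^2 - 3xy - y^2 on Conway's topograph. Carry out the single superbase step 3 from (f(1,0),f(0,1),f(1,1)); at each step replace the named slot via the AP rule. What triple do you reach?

start (-4,-1,-8) = (f(1,0),f(0,1),f(1,1))
replace slot 3: 2·((-4)+(-1)) − (-8) = -2 → (-4,-1,-2)

-4,-1,-2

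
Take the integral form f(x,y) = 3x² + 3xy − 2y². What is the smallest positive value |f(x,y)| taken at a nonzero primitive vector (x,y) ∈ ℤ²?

river: ρ → (-2,5,1)
river: ρ → (1,5,-2)
river: ρ → (-2,3,3)
river: ρ → (3,3,-2)
closes: descent 0, river 4
min |a| on river = 1

1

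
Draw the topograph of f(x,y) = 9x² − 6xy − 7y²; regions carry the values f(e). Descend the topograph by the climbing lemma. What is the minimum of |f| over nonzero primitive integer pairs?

descent: ρ → (-7,6,9)  [lands on river]
river: ρ → (9,12,-4)
river: ρ → (-4,12,9)
river: ρ → (9,6,-7)
river: ρ → (-7,8,8)
river: ρ → (8,8,-7)
closes: descent 1, river 6
min |a| on river = 4

4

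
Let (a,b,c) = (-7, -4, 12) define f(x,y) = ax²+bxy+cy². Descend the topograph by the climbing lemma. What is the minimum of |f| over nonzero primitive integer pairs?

descent: ρ → (12,4,-7)
descent: ρ → (-7,10,9)  [lands on river]
river: ρ → (9,8,-8)
river: ρ → (-8,8,9)
river: ρ → (9,10,-7)
river: ρ → (-7,18,1)
river: ρ → (1,18,-7)
closes: descent 2, river 6
min |a| on river = 1

1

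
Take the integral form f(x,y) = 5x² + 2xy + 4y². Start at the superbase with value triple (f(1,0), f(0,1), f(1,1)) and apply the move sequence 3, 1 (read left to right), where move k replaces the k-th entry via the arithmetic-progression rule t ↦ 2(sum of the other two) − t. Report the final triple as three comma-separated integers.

start (5,4,11) = (f(1,0),f(0,1),f(1,1))
replace slot 3: 2·(5+4) − 11 = 7 → (5,4,7)
replace slot 1: 2·(4+7) − 5 = 17 → (17,4,7)

17,4,7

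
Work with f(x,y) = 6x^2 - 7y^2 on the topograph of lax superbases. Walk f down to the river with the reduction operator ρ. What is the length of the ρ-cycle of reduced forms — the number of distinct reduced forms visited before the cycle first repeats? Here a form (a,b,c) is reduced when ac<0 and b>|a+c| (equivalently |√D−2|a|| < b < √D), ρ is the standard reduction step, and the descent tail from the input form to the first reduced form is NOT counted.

D = 168, ⌊√D⌋ = 12
descent: ρ → (-7,0,6)
descent: ρ → (6,12,-1)  [lands on river]
river: ρ → (-1,12,6)
ρ-cycle length = 2 (tail of 2 descent steps not counted)

2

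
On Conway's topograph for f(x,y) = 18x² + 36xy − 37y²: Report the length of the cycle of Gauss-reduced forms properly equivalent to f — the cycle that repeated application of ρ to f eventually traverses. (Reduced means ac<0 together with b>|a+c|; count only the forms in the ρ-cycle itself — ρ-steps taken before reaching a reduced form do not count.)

D = 3960, ⌊√D⌋ = 62
river: ρ → (-37,38,17)
river: ρ → (17,30,-45)
river: ρ → (-45,60,2)
river: ρ → (2,60,-45)
river: ρ → (-45,30,17)
river: ρ → (17,38,-37)
river: ρ → (-37,36,18)
river: ρ → (18,36,-37)
ρ-cycle length = 8 (tail of 0 descent steps not counted)

8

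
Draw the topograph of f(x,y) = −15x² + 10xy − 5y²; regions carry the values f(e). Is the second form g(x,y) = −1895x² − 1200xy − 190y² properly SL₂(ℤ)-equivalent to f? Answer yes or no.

D₁ = -200, D₂ = -200
f is negative-definite; reduce −f:
−f: flip: (15,-10,5)→(5,10,15)
−f: translate: b→0 (≡10 mod 10), so (5,10,15)→(5,0,10)
−f: reduced (well bottom): (5,0,10) with a≤c, −a<b≤a
flip sign back: reduced form of f is (-5,0,-10)
g is negative-definite; reduce −g:
−g: flip: (1895,1200,190)→(190,-1200,1895)
−g: translate: b→-60 (≡-1200 mod 380), so (190,-1200,1895)→(190,-60,5)
−g: flip: (190,-60,5)→(5,60,190)
−g: translate: b→0 (≡60 mod 10), so (5,60,190)→(5,0,10)
−g: reduced (well bottom): (5,0,10) with a≤c, −a<b≤a
flip sign back: reduced form of g is (-5,0,-10)
reduced forms (-5, 0, -10) vs (-5, 0, -10) ⇒ equivalent

yes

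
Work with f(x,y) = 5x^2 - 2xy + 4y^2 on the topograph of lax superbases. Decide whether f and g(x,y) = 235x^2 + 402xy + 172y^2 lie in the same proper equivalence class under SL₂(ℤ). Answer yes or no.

D₁ = -76, D₂ = -76
f: flip: (5,-2,4)→(4,2,5)
f: reduced (well bottom): (4,2,5) with a≤c, −a<b≤a
g: translate: b→-68 (≡402 mod 470), so (235,402,172)→(235,-68,5)
g: flip: (235,-68,5)→(5,68,235)
g: translate: b→-2 (≡68 mod 10), so (5,68,235)→(5,-2,4)
g: flip: (5,-2,4)→(4,2,5)
g: reduced (well bottom): (4,2,5) with a≤c, −a<b≤a
reduced forms (4, 2, 5) vs (4, 2, 5) ⇒ equivalent

yes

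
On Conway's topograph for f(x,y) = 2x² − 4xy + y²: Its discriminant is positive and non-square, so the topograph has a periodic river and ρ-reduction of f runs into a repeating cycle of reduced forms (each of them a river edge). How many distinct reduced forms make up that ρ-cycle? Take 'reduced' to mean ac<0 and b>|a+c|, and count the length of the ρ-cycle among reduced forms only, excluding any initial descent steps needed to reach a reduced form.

D = 8, ⌊√D⌋ = 2
descent: ρ → (1,2,-1)  [lands on river]
river: ρ → (-1,2,1)
ρ-cycle length = 2 (tail of 1 descent step not counted)

2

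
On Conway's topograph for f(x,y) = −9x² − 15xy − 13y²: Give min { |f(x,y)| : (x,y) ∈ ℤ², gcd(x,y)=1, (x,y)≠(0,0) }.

translate: b→-3 (≡15 mod 18), so (9,15,13)→(9,-3,7)
flip: (9,-3,7)→(7,3,9)
reduced (well bottom): (7,3,9) with a≤c, −a<b≤a
well minimum |f| = |-7| = 7 (negative-definite)

7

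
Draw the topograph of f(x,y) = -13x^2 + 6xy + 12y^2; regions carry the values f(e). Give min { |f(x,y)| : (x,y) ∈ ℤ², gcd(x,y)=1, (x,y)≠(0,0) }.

river: ρ → (12,18,-7)
river: ρ → (-7,24,3)
river: ρ → (3,24,-7)
river: ρ → (-7,18,12)
river: ρ → (12,6,-13)
river: ρ → (-13,20,5)
river: ρ → (5,20,-13)
river: ρ → (-13,6,12)
closes: descent 0, river 8
min |a| on river = 3

3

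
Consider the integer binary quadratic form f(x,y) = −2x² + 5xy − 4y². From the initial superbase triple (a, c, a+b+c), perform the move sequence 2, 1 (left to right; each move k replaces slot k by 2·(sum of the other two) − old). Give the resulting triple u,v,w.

start (-2,-4,-1) = (f(1,0),f(0,1),f(1,1))
replace slot 2: 2·((-2)+(-1)) − (-4) = -2 → (-2,-2,-1)
replace slot 1: 2·((-2)+(-1)) − (-2) = -4 → (-4,-2,-1)

-4,-2,-1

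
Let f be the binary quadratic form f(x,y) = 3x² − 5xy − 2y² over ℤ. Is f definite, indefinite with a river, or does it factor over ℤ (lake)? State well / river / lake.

D = b²−4ac = (-5)² − 4·3·(-2) = 49
D = 7² is a perfect square ⇒ form factors over ℤ ⇒ lakes

lake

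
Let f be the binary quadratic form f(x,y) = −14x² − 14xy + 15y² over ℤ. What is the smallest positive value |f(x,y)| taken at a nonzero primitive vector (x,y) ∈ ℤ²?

descent: ρ → (15,14,-14)  [lands on river]
river: ρ → (-14,14,15)
river: ρ → (15,16,-13)
river: ρ → (-13,10,18)
river: ρ → (18,26,-5)
river: ρ → (-5,24,23)
river: ρ → (23,22,-6)
river: ρ → (-6,26,15)
river: ρ → (15,4,-17)
river: ρ → (-17,30,2)
river: ρ → (2,30,-17)
river: ρ → (-17,4,15)
river: ρ → (15,26,-6)
river: ρ → (-6,22,23)
river: ρ → (23,24,-5)
river: ρ → (-5,26,18)
river: ρ → (18,10,-13)
river: ρ → (-13,16,15)
closes: descent 1, river 18
min |a| on river = 2

2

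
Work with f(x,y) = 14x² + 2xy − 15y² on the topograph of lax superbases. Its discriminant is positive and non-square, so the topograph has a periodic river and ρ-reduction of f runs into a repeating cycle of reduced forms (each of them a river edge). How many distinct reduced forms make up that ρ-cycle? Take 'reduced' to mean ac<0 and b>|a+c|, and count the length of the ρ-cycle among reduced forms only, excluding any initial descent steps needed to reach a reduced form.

D = 844, ⌊√D⌋ = 29
river: ρ → (-15,28,1)
river: ρ → (1,28,-15)
river: ρ → (-15,2,14)
river: ρ → (14,26,-3)
river: ρ → (-3,28,5)
river: ρ → (5,22,-18)
river: ρ → (-18,14,9)
river: ρ → (9,22,-10)
river: ρ → (-10,18,13)
river: ρ → (13,8,-15)
river: ρ → (-15,22,6)
river: ρ → (6,26,-7)
river: ρ → (-7,16,21)
river: ρ → (21,26,-2)
river: ρ → (-2,26,21)
river: ρ → (21,16,-7)
river: ρ → (-7,26,6)
river: ρ → (6,22,-15)
river: ρ → (-15,8,13)
river: ρ → (13,18,-10)
river: ρ → (-10,22,9)
river: ρ → (9,14,-18)
river: ρ → (-18,22,5)
river: ρ → (5,28,-3)
river: ρ → (-3,26,14)
river: ρ → (14,2,-15)
ρ-cycle length = 26 (tail of 0 descent steps not counted)

26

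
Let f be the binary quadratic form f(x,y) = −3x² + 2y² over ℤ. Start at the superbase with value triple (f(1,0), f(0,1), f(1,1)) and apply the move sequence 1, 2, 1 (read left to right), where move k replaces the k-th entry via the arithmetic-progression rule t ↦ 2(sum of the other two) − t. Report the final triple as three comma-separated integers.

start (-3,2,-1) = (f(1,0),f(0,1),f(1,1))
replace slot 1: 2·(2+(-1)) − (-3) = 5 → (5,2,-1)
replace slot 2: 2·(5+(-1)) − 2 = 6 → (5,6,-1)
replace slot 1: 2·(6+(-1)) − 5 = 5 → (5,6,-1)

5,6,-1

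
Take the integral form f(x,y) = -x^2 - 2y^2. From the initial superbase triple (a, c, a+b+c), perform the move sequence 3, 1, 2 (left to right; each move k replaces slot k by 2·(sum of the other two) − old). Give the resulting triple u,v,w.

start (-1,-2,-3) = (f(1,0),f(0,1),f(1,1))
replace slot 3: 2·((-1)+(-2)) − (-3) = -3 → (-1,-2,-3)
replace slot 1: 2·((-2)+(-3)) − (-1) = -9 → (-9,-2,-3)
replace slot 2: 2·((-9)+(-3)) − (-2) = -22 → (-9,-22,-3)

-9,-22,-3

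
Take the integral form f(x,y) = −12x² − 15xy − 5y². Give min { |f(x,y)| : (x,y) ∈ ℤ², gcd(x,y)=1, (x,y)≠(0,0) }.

translate: b→-9 (≡15 mod 24), so (12,15,5)→(12,-9,2)
flip: (12,-9,2)→(2,9,12)
translate: b→1 (≡9 mod 4), so (2,9,12)→(2,1,2)
reduced (well bottom): (2,1,2) with a≤c, −a<b≤a
well minimum |f| = |-2| = 2 (negative-definite)

2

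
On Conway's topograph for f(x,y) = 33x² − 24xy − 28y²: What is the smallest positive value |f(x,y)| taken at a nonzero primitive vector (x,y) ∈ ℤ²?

descent: ρ → (-28,24,33)  [lands on river]
river: ρ → (33,42,-19)
river: ρ → (-19,34,41)
river: ρ → (41,48,-12)
river: ρ → (-12,48,41)
river: ρ → (41,34,-19)
river: ρ → (-19,42,33)
river: ρ → (33,24,-28)
river: ρ → (-28,32,29)
river: ρ → (29,26,-31)
river: ρ → (-31,36,24)
river: ρ → (24,60,-7)
river: ρ → (-7,52,56)
river: ρ → (56,60,-3)
river: ρ → (-3,60,56)
river: ρ → (56,52,-7)
river: ρ → (-7,60,24)
river: ρ → (24,36,-31)
river: ρ → (-31,26,29)
river: ρ → (29,32,-28)
closes: descent 1, river 20
min |a| on river = 3

3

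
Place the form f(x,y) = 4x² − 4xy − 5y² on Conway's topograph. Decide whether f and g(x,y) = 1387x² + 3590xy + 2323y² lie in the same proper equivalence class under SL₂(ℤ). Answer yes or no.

D₁ = 96, D₂ = 96
river cycle of f (length 4): (-5, 4, 4), (4, 4, -5), (-5, 6, 3), (3, 6, -5)
river cycle of g (length 4): (3, 6, -5), (-5, 4, 4), (4, 4, -5), (-5, 6, 3)
cycles coincide ⇒ equivalent

yes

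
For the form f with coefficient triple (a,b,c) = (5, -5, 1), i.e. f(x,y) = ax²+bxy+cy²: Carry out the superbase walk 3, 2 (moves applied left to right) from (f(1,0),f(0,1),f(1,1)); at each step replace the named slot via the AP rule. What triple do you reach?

start (5,1,1) = (f(1,0),f(0,1),f(1,1))
replace slot 3: 2·(5+1) − 1 = 11 → (5,1,11)
replace slot 2: 2·(5+11) − 1 = 31 → (5,31,11)

5,31,11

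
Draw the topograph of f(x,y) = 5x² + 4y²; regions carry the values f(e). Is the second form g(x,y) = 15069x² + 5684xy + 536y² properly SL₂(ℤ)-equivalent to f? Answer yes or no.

D₁ = -80, D₂ = -80
f: flip: (5,0,4)→(4,0,5)
f: reduced (well bottom): (4,0,5) with a≤c, −a<b≤a
g: flip: (15069,5684,536)→(536,-5684,15069)
g: translate: b→-324 (≡-5684 mod 1072), so (536,-5684,15069)→(536,-324,49)
g: flip: (536,-324,49)→(49,324,536)
g: translate: b→30 (≡324 mod 98), so (49,324,536)→(49,30,5)
g: flip: (49,30,5)→(5,-30,49)
g: translate: b→0 (≡-30 mod 10), so (5,-30,49)→(5,0,4)
g: flip: (5,0,4)→(4,0,5)
g: reduced (well bottom): (4,0,5) with a≤c, −a<b≤a
reduced forms (4, 0, 5) vs (4, 0, 5) ⇒ equivalent

yes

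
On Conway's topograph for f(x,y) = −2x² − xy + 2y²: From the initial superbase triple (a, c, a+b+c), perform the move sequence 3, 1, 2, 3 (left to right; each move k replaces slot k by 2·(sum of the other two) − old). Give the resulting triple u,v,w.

start (-2,2,-1) = (f(1,0),f(0,1),f(1,1))
replace slot 3: 2·((-2)+2) − (-1) = 1 → (-2,2,1)
replace slot 1: 2·(2+1) − (-2) = 8 → (8,2,1)
replace slot 2: 2·(8+1) − 2 = 16 → (8,16,1)
replace slot 3: 2·(8+16) − 1 = 47 → (8,16,47)

8,16,47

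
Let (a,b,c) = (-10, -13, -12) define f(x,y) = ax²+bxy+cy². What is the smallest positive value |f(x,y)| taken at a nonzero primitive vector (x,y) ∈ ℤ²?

translate: b→-7 (≡13 mod 20), so (10,13,12)→(10,-7,9)
flip: (10,-7,9)→(9,7,10)
reduced (well bottom): (9,7,10) with a≤c, −a<b≤a
well minimum |f| = |-9| = 9 (negative-definite)

9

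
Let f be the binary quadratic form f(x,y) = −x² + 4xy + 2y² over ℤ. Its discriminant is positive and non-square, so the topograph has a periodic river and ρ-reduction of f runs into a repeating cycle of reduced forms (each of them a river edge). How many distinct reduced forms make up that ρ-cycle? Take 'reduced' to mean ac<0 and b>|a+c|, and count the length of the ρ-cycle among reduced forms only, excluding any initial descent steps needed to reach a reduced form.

D = 24, ⌊√D⌋ = 4
river: ρ → (2,4,-1)
river: ρ → (-1,4,2)
ρ-cycle length = 2 (tail of 0 descent steps not counted)

2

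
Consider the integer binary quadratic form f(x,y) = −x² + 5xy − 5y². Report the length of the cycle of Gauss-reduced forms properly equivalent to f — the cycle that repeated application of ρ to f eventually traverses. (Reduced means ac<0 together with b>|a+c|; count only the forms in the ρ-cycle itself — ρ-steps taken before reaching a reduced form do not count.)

D = 5, ⌊√D⌋ = 2
descent: ρ → (-5,5,-1)
descent: ρ → (-1,1,1)  [lands on river]
river: ρ → (1,1,-1)
ρ-cycle length = 2 (tail of 2 descent steps not counted)

2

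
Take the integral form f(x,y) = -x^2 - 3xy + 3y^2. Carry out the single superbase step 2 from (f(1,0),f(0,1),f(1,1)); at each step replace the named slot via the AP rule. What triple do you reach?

start (-1,3,-1) = (f(1,0),f(0,1),f(1,1))
replace slot 2: 2·((-1)+(-1)) − 3 = -7 → (-1,-7,-1)

-1,-7,-1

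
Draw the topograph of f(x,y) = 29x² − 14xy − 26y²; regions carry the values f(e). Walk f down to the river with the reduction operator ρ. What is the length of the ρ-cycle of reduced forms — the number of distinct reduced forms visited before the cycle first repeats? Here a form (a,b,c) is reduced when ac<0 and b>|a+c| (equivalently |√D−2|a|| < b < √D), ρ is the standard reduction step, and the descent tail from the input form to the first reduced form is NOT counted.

D = 3212, ⌊√D⌋ = 56
descent: ρ → (-26,14,29)  [lands on river]
river: ρ → (29,44,-11)
river: ρ → (-11,44,29)
river: ρ → (29,14,-26)
river: ρ → (-26,38,17)
river: ρ → (17,30,-34)
river: ρ → (-34,38,13)
river: ρ → (13,40,-31)
river: ρ → (-31,22,22)
river: ρ → (22,22,-31)
river: ρ → (-31,40,13)
river: ρ → (13,38,-34)
river: ρ → (-34,30,17)
river: ρ → (17,38,-26)
ρ-cycle length = 14 (tail of 1 descent step not counted)

14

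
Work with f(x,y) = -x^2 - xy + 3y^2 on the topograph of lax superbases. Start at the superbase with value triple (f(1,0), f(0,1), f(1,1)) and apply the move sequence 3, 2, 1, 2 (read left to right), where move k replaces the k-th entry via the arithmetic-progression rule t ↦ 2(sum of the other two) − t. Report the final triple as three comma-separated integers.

start (-1,3,1) = (f(1,0),f(0,1),f(1,1))
replace slot 3: 2·((-1)+3) − 1 = 3 → (-1,3,3)
replace slot 2: 2·((-1)+3) − 3 = 1 → (-1,1,3)
replace slot 1: 2·(1+3) − (-1) = 9 → (9,1,3)
replace slot 2: 2·(9+3) − 1 = 23 → (9,23,3)

9,23,3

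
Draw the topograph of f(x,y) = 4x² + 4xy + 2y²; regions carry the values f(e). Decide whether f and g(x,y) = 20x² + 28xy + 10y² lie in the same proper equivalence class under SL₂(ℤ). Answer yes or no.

D₁ = -16, D₂ = -16
f: flip: (4,4,2)→(2,-4,4)
f: translate: b→0 (≡-4 mod 4), so (2,-4,4)→(2,0,2)
f: reduced (well bottom): (2,0,2) with a≤c, −a<b≤a
g: translate: b→-12 (≡28 mod 40), so (20,28,10)→(20,-12,2)
g: flip: (20,-12,2)→(2,12,20)
g: translate: b→0 (≡12 mod 4), so (2,12,20)→(2,0,2)
g: reduced (well bottom): (2,0,2) with a≤c, −a<b≤a
reduced forms (2, 0, 2) vs (2, 0, 2) ⇒ equivalent

yes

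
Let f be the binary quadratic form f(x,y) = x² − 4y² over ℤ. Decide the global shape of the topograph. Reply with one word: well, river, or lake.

D = b²−4ac = 0² − 4·1·(-4) = 16
D = 4² is a perfect square ⇒ form factors over ℤ ⇒ lakes

lake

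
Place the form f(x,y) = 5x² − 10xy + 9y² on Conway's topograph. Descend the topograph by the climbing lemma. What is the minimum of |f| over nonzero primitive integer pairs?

translate: b→0 (≡-10 mod 10), so (5,-10,9)→(5,0,4)
flip: (5,0,4)→(4,0,5)
reduced (well bottom): (4,0,5) with a≤c, −a<b≤a
well minimum = a = 4

4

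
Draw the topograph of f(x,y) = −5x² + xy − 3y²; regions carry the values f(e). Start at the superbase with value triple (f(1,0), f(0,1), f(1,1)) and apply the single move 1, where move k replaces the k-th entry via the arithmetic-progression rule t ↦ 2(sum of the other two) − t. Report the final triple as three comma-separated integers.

start (-5,-3,-7) = (f(1,0),f(0,1),f(1,1))
replace slot 1: 2·((-3)+(-7)) − (-5) = -15 → (-15,-3,-7)

-15,-3,-7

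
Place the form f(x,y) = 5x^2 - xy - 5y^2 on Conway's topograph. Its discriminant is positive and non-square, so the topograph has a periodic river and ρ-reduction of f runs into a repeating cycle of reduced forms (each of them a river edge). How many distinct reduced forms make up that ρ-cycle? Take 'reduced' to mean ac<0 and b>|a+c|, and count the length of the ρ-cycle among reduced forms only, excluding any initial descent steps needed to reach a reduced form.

D = 101, ⌊√D⌋ = 10
descent: ρ → (-5,1,5)  [lands on river]
river: ρ → (5,9,-1)
river: ρ → (-1,9,5)
river: ρ → (5,1,-5)
river: ρ → (-5,9,1)
river: ρ → (1,9,-5)
ρ-cycle length = 6 (tail of 1 descent step not counted)

6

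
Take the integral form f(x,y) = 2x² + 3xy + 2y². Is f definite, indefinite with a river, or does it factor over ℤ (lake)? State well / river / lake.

D = b²−4ac = 3² − 4·2·2 = -7
D < 0 ⇒ definite ⇒ every region one sign ⇒ single well

well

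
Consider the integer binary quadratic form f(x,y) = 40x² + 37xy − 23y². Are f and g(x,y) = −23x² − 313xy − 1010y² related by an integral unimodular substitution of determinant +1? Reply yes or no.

D₁ = 5049, D₂ = 5049
river cycle of f (length 40): (-23, 55, 22), (22, 33, -45), (-45, 57, 10), (10, 63, -27), (-27, 45, 28), (28, 67, -5), (-5, 63, 54), (54, 45, -14), (-14, 67, 10), (10, 53, -56), … (30 more)
river cycle of g (length 40): (-23, 55, 22), (22, 33, -45), (-45, 57, 10), (10, 63, -27), (-27, 45, 28), (28, 67, -5), (-5, 63, 54), (54, 45, -14), (-14, 67, 10), (10, 53, -56), … (30 more)
cycles coincide ⇒ equivalent

yes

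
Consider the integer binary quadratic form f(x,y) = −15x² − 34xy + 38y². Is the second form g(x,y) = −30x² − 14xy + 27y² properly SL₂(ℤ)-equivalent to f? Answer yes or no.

D₁ = 3436, D₂ = 3436
river cycle of f (length 46): (38, 34, -15), (-15, 56, 5), (5, 54, -26), (-26, 50, 9), (9, 58, -2), (-2, 58, 9), (9, 50, -26), (-26, 54, 5), (5, 56, -15), (-15, 34, 38), … (36 more)
river cycle of g (length 46): (27, 14, -30), (-30, 46, 11), (11, 42, -38), (-38, 34, 15), (15, 56, -5), (-5, 54, 26), (26, 50, -9), (-9, 58, 2), (2, 58, -9), (-9, 50, 26), … (36 more)
cycles differ ⇒ inequivalent

no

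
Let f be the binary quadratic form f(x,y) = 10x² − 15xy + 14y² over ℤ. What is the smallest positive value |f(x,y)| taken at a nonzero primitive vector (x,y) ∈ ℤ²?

translate: b→5 (≡-15 mod 20), so (10,-15,14)→(10,5,9)
flip: (10,5,9)→(9,-5,10)
reduced (well bottom): (9,-5,10) with a≤c, −a<b≤a
well minimum = a = 9

9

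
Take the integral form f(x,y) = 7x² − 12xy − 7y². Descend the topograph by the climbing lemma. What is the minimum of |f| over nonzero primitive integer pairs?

descent: ρ → (-7,12,7)  [lands on river]
river: ρ → (7,16,-3)
river: ρ → (-3,14,12)
river: ρ → (12,10,-5)
river: ρ → (-5,10,12)
river: ρ → (12,14,-3)
river: ρ → (-3,16,7)
river: ρ → (7,12,-7)
river: ρ → (-7,16,3)
river: ρ → (3,14,-12)
river: ρ → (-12,10,5)
river: ρ → (5,10,-12)
river: ρ → (-12,14,3)
river: ρ → (3,16,-7)
closes: descent 1, river 14
min |a| on river = 3

3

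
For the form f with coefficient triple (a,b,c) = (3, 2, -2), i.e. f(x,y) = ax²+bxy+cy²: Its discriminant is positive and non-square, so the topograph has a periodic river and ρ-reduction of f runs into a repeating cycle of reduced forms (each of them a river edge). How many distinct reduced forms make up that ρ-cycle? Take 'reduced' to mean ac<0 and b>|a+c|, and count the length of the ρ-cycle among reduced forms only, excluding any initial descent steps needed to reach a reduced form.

D = 28, ⌊√D⌋ = 5
river: ρ → (-2,2,3)
river: ρ → (3,4,-1)
river: ρ → (-1,4,3)
river: ρ → (3,2,-2)
ρ-cycle length = 4 (tail of 0 descent steps not counted)

4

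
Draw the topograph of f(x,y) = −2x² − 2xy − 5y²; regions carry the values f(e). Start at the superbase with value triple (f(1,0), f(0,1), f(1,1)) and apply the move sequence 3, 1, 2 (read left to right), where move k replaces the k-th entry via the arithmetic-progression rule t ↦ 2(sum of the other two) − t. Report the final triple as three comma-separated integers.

start (-2,-5,-9) = (f(1,0),f(0,1),f(1,1))
replace slot 3: 2·((-2)+(-5)) − (-9) = -5 → (-2,-5,-5)
replace slot 1: 2·((-5)+(-5)) − (-2) = -18 → (-18,-5,-5)
replace slot 2: 2·((-18)+(-5)) − (-5) = -41 → (-18,-41,-5)

-18,-41,-5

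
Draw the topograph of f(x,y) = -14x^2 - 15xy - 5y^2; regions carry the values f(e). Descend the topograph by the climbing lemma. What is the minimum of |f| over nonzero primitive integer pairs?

translate: b→-13 (≡15 mod 28), so (14,15,5)→(14,-13,4)
flip: (14,-13,4)→(4,13,14)
translate: b→-3 (≡13 mod 8), so (4,13,14)→(4,-3,4)
flip: (4,-3,4)→(4,3,4)
reduced (well bottom): (4,3,4) with a≤c, −a<b≤a
well minimum |f| = |-4| = 4 (negative-definite)

4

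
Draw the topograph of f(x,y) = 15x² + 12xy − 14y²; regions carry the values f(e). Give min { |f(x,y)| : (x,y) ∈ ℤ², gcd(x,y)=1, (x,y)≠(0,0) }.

river: ρ → (-14,16,13)
river: ρ → (13,10,-17)
river: ρ → (-17,24,6)
river: ρ → (6,24,-17)
river: ρ → (-17,10,13)
river: ρ → (13,16,-14)
river: ρ → (-14,12,15)
river: ρ → (15,18,-11)
river: ρ → (-11,26,7)
river: ρ → (7,30,-3)
river: ρ → (-3,30,7)
river: ρ → (7,26,-11)
river: ρ → (-11,18,15)
river: ρ → (15,12,-14)
closes: descent 0, river 14
min |a| on river = 3

3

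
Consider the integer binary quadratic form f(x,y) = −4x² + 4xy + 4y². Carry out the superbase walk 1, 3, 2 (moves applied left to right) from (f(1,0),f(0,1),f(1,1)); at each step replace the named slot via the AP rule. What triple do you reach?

start (-4,4,4) = (f(1,0),f(0,1),f(1,1))
replace slot 1: 2·(4+4) − (-4) = 20 → (20,4,4)
replace slot 3: 2·(20+4) − 4 = 44 → (20,4,44)
replace slot 2: 2·(20+44) − 4 = 124 → (20,124,44)

20,124,44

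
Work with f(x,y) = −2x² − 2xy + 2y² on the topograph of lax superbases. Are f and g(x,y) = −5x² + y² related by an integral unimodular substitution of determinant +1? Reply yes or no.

D₁ = 20, D₂ = 20
river cycle of f (length 2): (2, 2, -2), (-2, 2, 2)
river cycle of g (length 2): (1, 4, -1), (-1, 4, 1)
cycles differ ⇒ inequivalent

no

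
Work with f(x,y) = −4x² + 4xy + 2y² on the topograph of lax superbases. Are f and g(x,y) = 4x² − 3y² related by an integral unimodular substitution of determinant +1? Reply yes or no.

D₁ = 48, D₂ = 48
river cycle of f (length 2): (2, 4, -4), (-4, 4, 2)
river cycle of g (length 2): (-3, 6, 1), (1, 6, -3)
cycles differ ⇒ inequivalent

no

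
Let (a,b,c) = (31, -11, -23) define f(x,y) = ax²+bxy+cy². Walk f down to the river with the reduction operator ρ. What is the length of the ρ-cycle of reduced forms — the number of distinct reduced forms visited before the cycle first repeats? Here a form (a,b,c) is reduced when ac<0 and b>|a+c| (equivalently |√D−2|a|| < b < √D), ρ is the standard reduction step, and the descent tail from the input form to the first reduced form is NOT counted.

D = 2973, ⌊√D⌋ = 54
descent: ρ → (-23,11,31)  [lands on river]
river: ρ → (31,51,-3)
river: ρ → (-3,51,31)
river: ρ → (31,11,-23)
river: ρ → (-23,35,19)
river: ρ → (19,41,-17)
river: ρ → (-17,27,33)
river: ρ → (33,39,-11)
river: ρ → (-11,49,13)
river: ρ → (13,29,-41)
river: ρ → (-41,53,1)
river: ρ → (1,53,-41)
river: ρ → (-41,29,13)
river: ρ → (13,49,-11)
river: ρ → (-11,39,33)
river: ρ → (33,27,-17)
river: ρ → (-17,41,19)
river: ρ → (19,35,-23)
ρ-cycle length = 18 (tail of 1 descent step not counted)

18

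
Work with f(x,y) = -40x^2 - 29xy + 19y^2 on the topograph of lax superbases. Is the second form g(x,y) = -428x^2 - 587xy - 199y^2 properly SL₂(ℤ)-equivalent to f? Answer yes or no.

D₁ = 3881, D₂ = 3881
river cycle of f (length 86): (19, 29, -40), (-40, 51, 8), (8, 61, -5), (-5, 59, 20), (20, 61, -2), (-2, 59, 50), (50, 41, -11), (-11, 47, 38), (38, 29, -20), (-20, 51, 16), … (76 more)
river cycle of g (length 86): (-40, 51, 8), (8, 61, -5), (-5, 59, 20), (20, 61, -2), (-2, 59, 50), (50, 41, -11), (-11, 47, 38), (38, 29, -20), (-20, 51, 16), (16, 45, -29), … (76 more)
cycles coincide ⇒ equivalent

yes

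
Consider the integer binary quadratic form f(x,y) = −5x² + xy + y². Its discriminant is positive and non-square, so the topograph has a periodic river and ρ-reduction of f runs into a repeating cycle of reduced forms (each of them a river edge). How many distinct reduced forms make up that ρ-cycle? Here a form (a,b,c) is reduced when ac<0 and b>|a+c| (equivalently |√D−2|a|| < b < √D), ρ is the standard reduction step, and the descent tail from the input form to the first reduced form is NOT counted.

D = 21, ⌊√D⌋ = 4
descent: ρ → (1,3,-3)  [lands on river]
river: ρ → (-3,3,1)
ρ-cycle length = 2 (tail of 1 descent step not counted)

2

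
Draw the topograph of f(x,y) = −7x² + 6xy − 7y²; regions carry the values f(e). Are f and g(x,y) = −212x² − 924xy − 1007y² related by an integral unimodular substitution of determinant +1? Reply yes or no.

D₁ = -160, D₂ = -160
f is negative-definite; reduce −f:
−f: flip: (7,-6,7)→(7,6,7)
−f: reduced (well bottom): (7,6,7) with a≤c, −a<b≤a
flip sign back: reduced form of f is (-7,-6,-7)
g is negative-definite; reduce −g:
−g: translate: b→76 (≡924 mod 424), so (212,924,1007)→(212,76,7)
−g: flip: (212,76,7)→(7,-76,212)
−g: translate: b→-6 (≡-76 mod 14), so (7,-76,212)→(7,-6,7)
−g: flip: (7,-6,7)→(7,6,7)
−g: reduced (well bottom): (7,6,7) with a≤c, −a<b≤a
flip sign back: reduced form of g is (-7,-6,-7)
reduced forms (-7, -6, -7) vs (-7, -6, -7) ⇒ equivalent

yes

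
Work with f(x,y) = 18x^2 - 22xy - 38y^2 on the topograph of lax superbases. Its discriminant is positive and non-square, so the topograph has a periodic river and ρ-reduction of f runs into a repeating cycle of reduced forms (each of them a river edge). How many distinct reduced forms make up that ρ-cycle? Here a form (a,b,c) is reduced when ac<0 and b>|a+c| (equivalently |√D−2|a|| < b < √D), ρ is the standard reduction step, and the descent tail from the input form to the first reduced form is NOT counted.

D = 3220, ⌊√D⌋ = 56
descent: ρ → (-38,22,18)  [lands on river]
river: ρ → (18,50,-10)
river: ρ → (-10,50,18)
river: ρ → (18,22,-38)
river: ρ → (-38,54,2)
river: ρ → (2,54,-38)
ρ-cycle length = 6 (tail of 1 descent step not counted)

6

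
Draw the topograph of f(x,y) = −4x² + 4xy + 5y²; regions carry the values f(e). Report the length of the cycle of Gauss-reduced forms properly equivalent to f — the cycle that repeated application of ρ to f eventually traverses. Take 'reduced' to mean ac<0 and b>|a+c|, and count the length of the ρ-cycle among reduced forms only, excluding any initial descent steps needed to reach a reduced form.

D = 96, ⌊√D⌋ = 9
river: ρ → (5,6,-3)
river: ρ → (-3,6,5)
river: ρ → (5,4,-4)
river: ρ → (-4,4,5)
ρ-cycle length = 4 (tail of 0 descent steps not counted)

4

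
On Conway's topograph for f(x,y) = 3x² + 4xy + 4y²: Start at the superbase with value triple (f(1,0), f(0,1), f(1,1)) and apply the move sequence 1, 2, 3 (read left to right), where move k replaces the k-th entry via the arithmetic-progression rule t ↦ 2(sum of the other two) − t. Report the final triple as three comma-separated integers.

start (3,4,11) = (f(1,0),f(0,1),f(1,1))
replace slot 1: 2·(4+11) − 3 = 27 → (27,4,11)
replace slot 2: 2·(27+11) − 4 = 72 → (27,72,11)
replace slot 3: 2·(27+72) − 11 = 187 → (27,72,187)

27,72,187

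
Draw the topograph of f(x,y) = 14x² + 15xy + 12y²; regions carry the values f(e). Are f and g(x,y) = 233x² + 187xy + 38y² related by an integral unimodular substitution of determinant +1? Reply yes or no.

D₁ = -447, D₂ = -447
f: translate: b→-13 (≡15 mod 28), so (14,15,12)→(14,-13,11)
f: flip: (14,-13,11)→(11,13,14)
f: translate: b→-9 (≡13 mod 22), so (11,13,14)→(11,-9,12)
f: reduced (well bottom): (11,-9,12) with a≤c, −a<b≤a
g: flip: (233,187,38)→(38,-187,233)
g: translate: b→-35 (≡-187 mod 76), so (38,-187,233)→(38,-35,11)
g: flip: (38,-35,11)→(11,35,38)
g: translate: b→-9 (≡35 mod 22), so (11,35,38)→(11,-9,12)
g: reduced (well bottom): (11,-9,12) with a≤c, −a<b≤a
reduced forms (11, -9, 12) vs (11, -9, 12) ⇒ equivalent

yes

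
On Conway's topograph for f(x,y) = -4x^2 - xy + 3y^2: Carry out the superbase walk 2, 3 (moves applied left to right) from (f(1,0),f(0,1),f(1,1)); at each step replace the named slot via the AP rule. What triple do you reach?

start (-4,3,-2) = (f(1,0),f(0,1),f(1,1))
replace slot 2: 2·((-4)+(-2)) − 3 = -15 → (-4,-15,-2)
replace slot 3: 2·((-4)+(-15)) − (-2) = -36 → (-4,-15,-36)

-4,-15,-36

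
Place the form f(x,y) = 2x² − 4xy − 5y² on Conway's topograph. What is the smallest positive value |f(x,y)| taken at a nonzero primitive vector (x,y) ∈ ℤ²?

descent: ρ → (-5,4,2)  [lands on river]
river: ρ → (2,4,-5)
river: ρ → (-5,6,1)
river: ρ → (1,6,-5)
closes: descent 1, river 4
min |a| on river = 1

1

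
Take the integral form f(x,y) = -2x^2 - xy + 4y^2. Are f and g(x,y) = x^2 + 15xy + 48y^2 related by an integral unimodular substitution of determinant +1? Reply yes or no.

D₁ = 33, D₂ = 33
river cycle of f (length 4): (-2, 3, 3), (3, 3, -2), (-2, 5, 1), (1, 5, -2)
river cycle of g (length 4): (1, 5, -2), (-2, 3, 3), (3, 3, -2), (-2, 5, 1)
cycles coincide ⇒ equivalent

yes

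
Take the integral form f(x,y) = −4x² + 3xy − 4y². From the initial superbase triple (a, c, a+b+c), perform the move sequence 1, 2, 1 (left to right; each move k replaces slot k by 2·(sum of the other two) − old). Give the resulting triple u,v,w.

start (-4,-4,-5) = (f(1,0),f(0,1),f(1,1))
replace slot 1: 2·((-4)+(-5)) − (-4) = -14 → (-14,-4,-5)
replace slot 2: 2·((-14)+(-5)) − (-4) = -34 → (-14,-34,-5)
replace slot 1: 2·((-34)+(-5)) − (-14) = -64 → (-64,-34,-5)

-64,-34,-5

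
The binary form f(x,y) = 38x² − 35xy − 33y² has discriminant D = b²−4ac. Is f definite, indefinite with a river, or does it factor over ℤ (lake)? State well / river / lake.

D = b²−4ac = (-35)² − 4·38·(-33) = 6241
D = 79² is a perfect square ⇒ form factors over ℤ ⇒ lakes

lake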